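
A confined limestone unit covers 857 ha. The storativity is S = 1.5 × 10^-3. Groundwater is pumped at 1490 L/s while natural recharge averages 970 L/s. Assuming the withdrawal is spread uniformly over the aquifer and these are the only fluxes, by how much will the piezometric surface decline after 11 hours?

A = 857 ha = 8.57 × 10^6 m²
Net abstraction = 1490 − 970 = 520 L/s
Q_net = 520 L/s = 44930 m³/d
t = 11 hours = 0.4583 d
ΔV = Q × t = 44930 m³/d × 0.4583 d = 20590 m³
Δh = ΔV / (S × A) = 20590 / (0.0015 × 8.57 × 10^6) = 1.602 m

Δh ≈ 1.6 m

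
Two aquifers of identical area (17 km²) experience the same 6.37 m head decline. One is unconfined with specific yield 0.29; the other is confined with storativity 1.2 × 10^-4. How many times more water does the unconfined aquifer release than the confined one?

ΔV_u / ΔV_c ≈ 2420

A = 17 km² = 1.7 × 10^7 m²
Unconfined: ΔV_u = Sy × A × Δh = 0.29 × 1.7 × 10^7 × 6.37 = 3.14 × 10^7 m³
Confined: ΔV_c = S × A × Δh = 1.2 × 10^-4 × 1.7 × 10^7 × 6.37 = 12990 m³
Ratio = ΔV_u / ΔV_c = Sy / S = 0.29 / 1.2 × 10^-4 = 2417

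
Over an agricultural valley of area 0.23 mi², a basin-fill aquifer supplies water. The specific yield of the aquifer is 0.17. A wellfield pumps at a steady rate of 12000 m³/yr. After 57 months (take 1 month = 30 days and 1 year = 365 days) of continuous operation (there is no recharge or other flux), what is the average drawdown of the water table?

Δh ≈ 0.555 m

A = 0.23 mi² = 5.957 × 10^5 m²
Q = 12000 m³/yr = 32.88 m³/d
t = 57 months = 1710 d
ΔV = Q × t = 32.88 m³/d × 1710 d = 56220 m³
Δh = ΔV / (Sy × A) = 56220 / (0.17 × 5.957 × 10^5) = 0.5551 m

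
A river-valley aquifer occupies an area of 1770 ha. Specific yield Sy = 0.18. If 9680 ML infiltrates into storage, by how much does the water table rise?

A = 1770 ha = 1.77 × 10^7 m²
ΔV = 9680 ML = 9.68 × 10^6 m³
Δh = ΔV / (Sy × A) = 9.68 × 10^6 m³ / (0.18 × 1.77 × 10^7 m²) = 3.038 m

Δh ≈ 3.04 m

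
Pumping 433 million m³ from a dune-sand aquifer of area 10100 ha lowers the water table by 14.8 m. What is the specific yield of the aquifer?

A = 10100 ha = 1.01 × 10^8 m²
ΔV = 433 million m³ = 4.33 × 10^8 m³
Sy = ΔV / (A × Δh) = 4.33 × 10^8 m³ / (1.01 × 10^8 m² × 14.8 m) = 0.2897

Sy ≈ 0.29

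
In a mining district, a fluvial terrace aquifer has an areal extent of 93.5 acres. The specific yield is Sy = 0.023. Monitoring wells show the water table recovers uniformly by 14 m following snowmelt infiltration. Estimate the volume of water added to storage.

ΔV ≈ 1.22 × 10^5 m³

A = 93.5 acres = 3.784 × 10^5 m²
ΔV = Sy × A × Δh = 0.023 × 3.784 × 10^5 m² × 14 m = 1.218 × 10^5 m³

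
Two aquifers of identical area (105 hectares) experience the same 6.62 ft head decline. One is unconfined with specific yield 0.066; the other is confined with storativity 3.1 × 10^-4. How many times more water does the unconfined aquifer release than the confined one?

A = 105 hectares = 1.05 × 10^6 m²
Δh = 6.62 ft = 2.018 m
Unconfined: ΔV_u = Sy × A × Δh = 0.066 × 1.05 × 10^6 × 2.018 = 1.398 × 10^5 m³
Confined: ΔV_c = S × A × Δh = 3.1 × 10^-4 × 1.05 × 10^6 × 2.018 = 656.8 m³
Ratio = ΔV_u / ΔV_c = Sy / S = 0.066 / 3.1 × 10^-4 = 212.9

ΔV_u / ΔV_c ≈ 213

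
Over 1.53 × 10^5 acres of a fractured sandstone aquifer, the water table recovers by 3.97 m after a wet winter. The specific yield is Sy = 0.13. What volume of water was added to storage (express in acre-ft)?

ΔV ≈ 2.59 × 10^5 acre-ft

A = 1.53 × 10^5 acres = 6.192 × 10^8 m²
ΔV = Sy × A × Δh = 0.13 × 6.192 × 10^8 m² × 3.97 m = 3.196 × 10^8 m³
ΔV = 3.196 × 10^8 m³ = 2.591 × 10^5 acre-ft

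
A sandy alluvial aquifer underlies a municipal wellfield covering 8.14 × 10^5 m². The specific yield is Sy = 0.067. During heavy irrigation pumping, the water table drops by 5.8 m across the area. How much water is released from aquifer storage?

ΔV ≈ 3.16 × 10^5 m³

ΔV = Sy × A × Δh = 0.067 × 8.14 × 10^5 m² × 5.8 m = 3.163 × 10^5 m³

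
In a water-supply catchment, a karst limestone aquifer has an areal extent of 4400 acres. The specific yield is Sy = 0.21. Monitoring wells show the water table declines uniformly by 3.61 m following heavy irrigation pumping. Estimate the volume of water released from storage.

ΔV ≈ 1.35 × 10^7 m³

A = 4400 acres = 1.781 × 10^7 m²
ΔV = Sy × A × Δh = 0.21 × 1.781 × 10^7 m² × 3.61 m = 1.35 × 10^7 m³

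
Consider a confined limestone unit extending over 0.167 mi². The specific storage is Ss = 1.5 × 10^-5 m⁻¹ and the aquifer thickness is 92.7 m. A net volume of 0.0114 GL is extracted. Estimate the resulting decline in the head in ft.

S = Ss × b = 1.5 × 10^-5 m⁻¹ × 92.7 m = 1.391 × 10^-3
A = 0.167 mi² = 4.325 × 10^5 m²
ΔV = 0.0114 GL = 11400 m³
Δh = ΔV / (S × A) = 11400 m³ / (0.001391 × 4.325 × 10^5 m²) = 18.95 m
Δh = 18.95 m = 62.19 ft

Δh ≈ 62.2 ft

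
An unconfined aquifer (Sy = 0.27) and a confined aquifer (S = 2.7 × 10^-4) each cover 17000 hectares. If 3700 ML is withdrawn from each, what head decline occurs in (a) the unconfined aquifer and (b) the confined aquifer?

Δh_u ≈ 0.0806 m; Δh_c ≈ 80.6 m

A = 17000 hectares = 1.7 × 10^8 m²
ΔV = 3700 ML = 3.7 × 10^6 m³
Unconfined: Δh_u = ΔV/(Sy·A) = 3.7 × 10^6/(0.27 × 1.7 × 10^8) = 0.08061 m
Confined: Δh_c = ΔV/(S·A) = 3.7 × 10^6/(2.7 × 10^-4 × 1.7 × 10^8) = 80.61 m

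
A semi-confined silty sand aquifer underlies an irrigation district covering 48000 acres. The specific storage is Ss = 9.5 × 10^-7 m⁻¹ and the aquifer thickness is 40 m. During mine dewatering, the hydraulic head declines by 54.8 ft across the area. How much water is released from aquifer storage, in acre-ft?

ΔV ≈ 100 acre-ft

S = Ss × b = 9.5 × 10^-7 m⁻¹ × 40 m = 3.8 × 10^-5
A = 48000 acres = 1.942 × 10^8 m²
Δh = 54.8 ft = 16.7 m
ΔV = S × A × Δh = 3.8 × 10^-5 × 1.942 × 10^8 m² × 16.7 m = 1.233 × 10^5 m³
ΔV = 1.233 × 10^5 m³ = 99.96 acre-ft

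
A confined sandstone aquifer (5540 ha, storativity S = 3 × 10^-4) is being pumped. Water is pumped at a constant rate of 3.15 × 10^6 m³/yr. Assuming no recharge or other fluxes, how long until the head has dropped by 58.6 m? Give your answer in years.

A = 5540 ha = 5.54 × 10^7 m²
ΔV = S × A × Δh = 3 × 10^-4 × 5.54 × 10^7 × 58.6 = 9.739 × 10^5 m³
Q = 3.15 × 10^6 m³/yr = 8630 m³/d
t = ΔV / Q = 9.739 × 10^5 m³ / 8630 m³/d = 112.9 d
t = 112.9 d ≈ 0.3092 years

t ≈ 0.309 years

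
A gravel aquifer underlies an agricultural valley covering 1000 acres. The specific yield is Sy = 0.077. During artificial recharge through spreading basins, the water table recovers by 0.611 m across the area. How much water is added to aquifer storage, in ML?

A = 1000 acres = 4.047 × 10^6 m²
ΔV = Sy × A × Δh = 0.077 × 4.047 × 10^6 m² × 0.611 m = 1.904 × 10^5 m³
ΔV = 1.904 × 10^5 m³ = 190.4 ML

ΔV ≈ 190 ML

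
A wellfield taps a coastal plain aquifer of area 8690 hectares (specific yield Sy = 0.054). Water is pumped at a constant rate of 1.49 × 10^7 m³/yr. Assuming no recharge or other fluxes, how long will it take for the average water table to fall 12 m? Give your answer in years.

t ≈ 3.78 years

A = 8690 hectares = 8.69 × 10^7 m²
ΔV = Sy × A × Δh = 0.054 × 8.69 × 10^7 × 12 = 5.631 × 10^7 m³
Q = 1.49 × 10^7 m³/yr = 40820 m³/d
t = ΔV / Q = 5.631 × 10^7 m³ / 40820 m³/d = 1379 d
t = 1379 d ≈ 3.779 years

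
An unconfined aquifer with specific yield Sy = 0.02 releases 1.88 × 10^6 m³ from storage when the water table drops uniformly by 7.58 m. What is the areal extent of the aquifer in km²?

A ≈ 12.4 km²

A = ΔV / (Sy × Δh) = 1.88 × 10^6 / (0.02 × 7.58) = 1.24 × 10^7 m²
A = 1.24 × 10^7 m² = 12.4 km²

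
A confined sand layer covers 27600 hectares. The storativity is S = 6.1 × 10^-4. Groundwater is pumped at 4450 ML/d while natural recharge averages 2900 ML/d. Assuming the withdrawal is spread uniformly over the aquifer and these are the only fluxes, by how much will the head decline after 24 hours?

Δh ≈ 9.21 m

A = 27600 hectares = 2.76 × 10^8 m²
Net abstraction = 4450 − 2900 = 1550 ML/d
Q_net = 1550 ML/d = 1.55 × 10^6 m³/d
t = 24 hours = 1 d
ΔV = Q × t = 1.55 × 10^6 m³/d × 1 d = 1.55 × 10^6 m³
Δh = ΔV / (S × A) = 1.55 × 10^6 / (6.1 × 10^-4 × 2.76 × 10^8) = 9.206 m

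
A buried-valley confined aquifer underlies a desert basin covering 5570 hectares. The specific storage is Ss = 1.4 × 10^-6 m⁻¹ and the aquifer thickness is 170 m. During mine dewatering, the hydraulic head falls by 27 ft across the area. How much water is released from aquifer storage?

S = Ss × b = 1.4 × 10^-6 m⁻¹ × 170 m = 2.38 × 10^-4
A = 5570 hectares = 5.57 × 10^7 m²
Δh = 27 ft = 8.23 m
ΔV = S × A × Δh = 2.38 × 10^-4 × 5.57 × 10^7 m² × 8.23 m = 1.091 × 10^5 m³

ΔV ≈ 1.09 × 10^5 m³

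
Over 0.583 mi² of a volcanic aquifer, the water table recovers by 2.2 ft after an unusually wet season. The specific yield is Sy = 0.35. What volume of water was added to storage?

ΔV ≈ 3.54 × 10^5 m³

A = 0.583 mi² = 1.51 × 10^6 m²
Δh = 2.2 ft = 0.6706 m
ΔV = Sy × A × Δh = 0.35 × 1.51 × 10^6 m² × 0.6706 m = 3.544 × 10^5 m³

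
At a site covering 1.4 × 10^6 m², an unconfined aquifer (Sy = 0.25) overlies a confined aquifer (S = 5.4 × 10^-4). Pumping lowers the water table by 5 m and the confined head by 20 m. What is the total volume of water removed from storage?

Unconfined: ΔV_u = Sy × A × Δh_u = 0.25 × 1.4 × 10^6 × 5 = 1.75 × 10^6 m³
Confined: ΔV_c = S × A × Δh_c = 5.4 × 10^-4 × 1.4 × 10^6 × 20 = 15120 m³
Total ΔV = 1.75 × 10^6 + 15120 = 1.765 × 10^6 m³

ΔV ≈ 1.77 × 10^6 m³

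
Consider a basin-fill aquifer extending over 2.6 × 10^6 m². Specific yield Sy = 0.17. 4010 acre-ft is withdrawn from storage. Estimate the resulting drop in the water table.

ΔV = 4010 acre-ft = 4.946 × 10^6 m³
Δh = ΔV / (Sy × A) = 4.946 × 10^6 m³ / (0.17 × 2.6 × 10^6 m²) = 11.19 m

Δh ≈ 11.2 m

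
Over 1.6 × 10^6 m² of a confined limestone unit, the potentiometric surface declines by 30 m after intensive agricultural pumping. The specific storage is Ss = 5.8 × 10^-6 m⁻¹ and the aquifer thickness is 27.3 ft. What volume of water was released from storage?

b = 27.3 ft = 8.321 m
S = Ss × b = 5.8 × 10^-6 m⁻¹ × 8.321 m = 4.826 × 10^-5
ΔV = S × A × Δh = 4.826 × 10^-5 × 1.6 × 10^6 m² × 30 m = 2317 m³

ΔV ≈ 2320 m³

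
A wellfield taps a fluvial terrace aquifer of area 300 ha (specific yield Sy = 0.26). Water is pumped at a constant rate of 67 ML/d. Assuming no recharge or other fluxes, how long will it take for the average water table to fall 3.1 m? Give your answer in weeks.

t ≈ 5.16 weeks

A = 300 ha = 3 × 10^6 m²
ΔV = Sy × A × Δh = 0.26 × 3 × 10^6 × 3.1 = 2.418 × 10^6 m³
Q = 67 ML/d = 67000 m³/d
t = ΔV / Q = 2.418 × 10^6 m³ / 67000 m³/d = 36.09 d
t = 36.09 d ≈ 5.156 weeks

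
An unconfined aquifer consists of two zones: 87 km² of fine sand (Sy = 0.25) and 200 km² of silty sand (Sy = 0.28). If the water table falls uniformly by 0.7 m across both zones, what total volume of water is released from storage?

A₁ = 87 km² = 8.7 × 10^7 m²; A₂ = 200 km² = 2 × 10^8 m²
ΔV₁ = 0.25 × 8.7 × 10^7 × 0.7 = 1.522 × 10^7 m³
ΔV₂ = 0.28 × 2 × 10^8 × 0.7 = 3.92 × 10^7 m³
ΔV = ΔV₁ + ΔV₂ = 5.442 × 10^7 m³

ΔV ≈ 5.44 × 10^7 m³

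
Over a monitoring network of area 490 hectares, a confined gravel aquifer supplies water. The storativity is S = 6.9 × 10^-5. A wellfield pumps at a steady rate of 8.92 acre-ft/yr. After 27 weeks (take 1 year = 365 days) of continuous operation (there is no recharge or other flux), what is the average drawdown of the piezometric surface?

A = 490 hectares = 4.9 × 10^6 m²
Q = 8.92 acre-ft/yr = 30.14 m³/d
t = 27 weeks = 189 d
ΔV = Q × t = 30.14 m³/d × 189 d = 5697 m³
Δh = ΔV / (S × A) = 5697 / (6.9 × 10^-5 × 4.9 × 10^6) = 16.85 m

Δh ≈ 16.9 m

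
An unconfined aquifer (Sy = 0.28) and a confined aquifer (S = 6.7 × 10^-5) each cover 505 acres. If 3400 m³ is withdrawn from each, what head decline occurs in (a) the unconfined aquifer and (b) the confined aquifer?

A = 505 acres = 2.044 × 10^6 m²
Unconfined: Δh_u = ΔV/(Sy·A) = 3400/(0.28 × 2.044 × 10^6) = 0.005942 m
Confined: Δh_c = ΔV/(S·A) = 3400/(6.7 × 10^-5 × 2.044 × 10^6) = 24.83 m

Δh_u ≈ 0.00594 m; Δh_c ≈ 24.8 m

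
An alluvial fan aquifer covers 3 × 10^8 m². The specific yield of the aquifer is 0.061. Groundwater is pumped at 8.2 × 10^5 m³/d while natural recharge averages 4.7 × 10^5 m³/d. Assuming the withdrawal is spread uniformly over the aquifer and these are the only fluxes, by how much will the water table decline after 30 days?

Δh ≈ 0.574 m

Net abstraction = 8.2 × 10^5 − 4.7 × 10^5 = 3.5 × 10^5 m³/d
ΔV = Q × t = 3.5 × 10^5 m³/d × 30 d = 1.05 × 10^7 m³
Δh = ΔV / (Sy × A) = 1.05 × 10^7 / (0.061 × 3 × 10^8) = 0.5738 m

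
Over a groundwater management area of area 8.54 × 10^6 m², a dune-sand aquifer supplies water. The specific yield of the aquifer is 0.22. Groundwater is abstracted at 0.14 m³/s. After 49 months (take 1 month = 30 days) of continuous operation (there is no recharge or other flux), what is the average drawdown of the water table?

Q = 0.14 m³/s = 12100 m³/d
t = 49 months = 1470 d
ΔV = Q × t = 12100 m³/d × 1470 d = 1.778 × 10^7 m³
Δh = ΔV / (Sy × A) = 1.778 × 10^7 / (0.22 × 8.54 × 10^6) = 9.464 m

Δh ≈ 9.46 m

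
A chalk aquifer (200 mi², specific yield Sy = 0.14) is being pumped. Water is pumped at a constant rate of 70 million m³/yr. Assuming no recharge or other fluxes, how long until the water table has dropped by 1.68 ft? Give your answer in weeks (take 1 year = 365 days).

A = 200 mi² = 5.18 × 10^8 m²
Δh = 1.68 ft = 0.5121 m
ΔV = Sy × A × Δh = 0.14 × 5.18 × 10^8 × 0.5121 = 3.713 × 10^7 m³
Q = 70 million m³/yr = 1.918 × 10^5 m³/d
t = ΔV / Q = 3.713 × 10^7 m³ / 1.918 × 10^5 m³/d = 193.6 d
t = 193.6 d ≈ 27.66 weeks

t ≈ 27.7 weeks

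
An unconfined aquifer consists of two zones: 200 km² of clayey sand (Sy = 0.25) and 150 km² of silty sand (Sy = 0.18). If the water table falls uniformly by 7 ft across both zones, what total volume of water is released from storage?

ΔV ≈ 1.64 × 10^8 m³

A₁ = 200 km² = 2 × 10^8 m²; A₂ = 150 km² = 1.5 × 10^8 m²
Δh = 7 ft = 2.134 m
ΔV₁ = 0.25 × 2 × 10^8 × 2.134 = 1.067 × 10^8 m³
ΔV₂ = 0.18 × 1.5 × 10^8 × 2.134 = 5.761 × 10^7 m³
ΔV = ΔV₁ + ΔV₂ = 1.643 × 10^8 m³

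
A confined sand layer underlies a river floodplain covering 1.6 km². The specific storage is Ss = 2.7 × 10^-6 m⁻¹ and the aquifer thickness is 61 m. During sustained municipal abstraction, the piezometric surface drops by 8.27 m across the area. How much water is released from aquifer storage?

S = Ss × b = 2.7 × 10^-6 m⁻¹ × 61 m = 1.647 × 10^-4
A = 1.6 km² = 1.6 × 10^6 m²
ΔV = S × A × Δh = 1.647 × 10^-4 × 1.6 × 10^6 m² × 8.27 m = 2179 m³

ΔV ≈ 2180 m³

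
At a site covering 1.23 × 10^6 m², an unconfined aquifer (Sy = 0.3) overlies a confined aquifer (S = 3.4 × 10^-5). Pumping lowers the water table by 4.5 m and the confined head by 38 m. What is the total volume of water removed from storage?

ΔV ≈ 1.66 × 10^6 m³

Unconfined: ΔV_u = Sy × A × Δh_u = 0.3 × 1.23 × 10^6 × 4.5 = 1.661 × 10^6 m³
Confined: ΔV_c = S × A × Δh_c = 3.4 × 10^-5 × 1.23 × 10^6 × 38 = 1589 m³
Total ΔV = 1.661 × 10^6 + 1589 = 1.662 × 10^6 m³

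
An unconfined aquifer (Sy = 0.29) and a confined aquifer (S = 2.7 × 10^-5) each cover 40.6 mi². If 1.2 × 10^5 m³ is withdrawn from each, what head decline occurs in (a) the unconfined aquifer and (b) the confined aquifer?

Δh_u ≈ 0.00394 m; Δh_c ≈ 42.3 m

A = 40.6 mi² = 1.052 × 10^8 m²
Unconfined: Δh_u = ΔV/(Sy·A) = 1.2 × 10^5/(0.29 × 1.052 × 10^8) = 0.003935 m
Confined: Δh_c = ΔV/(S·A) = 1.2 × 10^5/(2.7 × 10^-5 × 1.052 × 10^8) = 42.27 m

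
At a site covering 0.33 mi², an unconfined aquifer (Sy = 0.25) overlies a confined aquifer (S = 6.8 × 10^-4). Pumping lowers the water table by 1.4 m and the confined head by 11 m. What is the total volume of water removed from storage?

A = 0.33 mi² = 8.547 × 10^5 m²
Unconfined: ΔV_u = Sy × A × Δh_u = 0.25 × 8.547 × 10^5 × 1.4 = 2.991 × 10^5 m³
Confined: ΔV_c = S × A × Δh_c = 6.8 × 10^-4 × 8.547 × 10^5 × 11 = 6393 m³
Total ΔV = 2.991 × 10^5 + 6393 = 3.055 × 10^5 m³

ΔV ≈ 3.06 × 10^5 m³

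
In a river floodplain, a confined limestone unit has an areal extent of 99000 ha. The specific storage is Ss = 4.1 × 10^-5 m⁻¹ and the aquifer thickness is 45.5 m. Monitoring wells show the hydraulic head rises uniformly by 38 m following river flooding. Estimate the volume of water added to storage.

ΔV ≈ 7.02 × 10^7 m³

S = Ss × b = 4.1 × 10^-5 m⁻¹ × 45.5 m = 1.865 × 10^-3
A = 99000 ha = 9.9 × 10^8 m²
ΔV = S × A × Δh = 0.001865 × 9.9 × 10^8 m² × 38 m = 7.018 × 10^7 m³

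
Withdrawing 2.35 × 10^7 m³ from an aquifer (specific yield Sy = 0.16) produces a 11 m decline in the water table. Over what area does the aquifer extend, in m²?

A = ΔV / (Sy × Δh) = 2.35 × 10^7 / (0.16 × 11) = 1.335 × 10^7 m²

A ≈ 1.34 × 10^7 m²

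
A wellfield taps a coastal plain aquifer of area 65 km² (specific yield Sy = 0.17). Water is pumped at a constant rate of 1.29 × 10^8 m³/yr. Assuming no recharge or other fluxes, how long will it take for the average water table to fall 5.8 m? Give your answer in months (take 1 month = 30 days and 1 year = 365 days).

t ≈ 6.04 months

A = 65 km² = 6.5 × 10^7 m²
ΔV = Sy × A × Δh = 0.17 × 6.5 × 10^7 × 5.8 = 6.409 × 10^7 m³
Q = 1.29 × 10^8 m³/yr = 3.534 × 10^5 m³/d
t = ΔV / Q = 6.409 × 10^7 m³ / 3.534 × 10^5 m³/d = 181.3 d
t = 181.3 d ≈ 6.045 months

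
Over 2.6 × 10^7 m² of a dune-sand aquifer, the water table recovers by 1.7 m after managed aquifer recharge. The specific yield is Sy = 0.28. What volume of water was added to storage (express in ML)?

ΔV ≈ 12400 ML

ΔV = Sy × A × Δh = 0.28 × 2.6 × 10^7 m² × 1.7 m = 1.238 × 10^7 m³
ΔV = 1.238 × 10^7 m³ = 12380 ML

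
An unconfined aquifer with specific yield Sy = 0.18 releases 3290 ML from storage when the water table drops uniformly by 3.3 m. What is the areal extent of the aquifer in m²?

A ≈ 5.54 × 10^6 m²

ΔV = 3290 ML = 3.29 × 10^6 m³
A = ΔV / (Sy × Δh) = 3.29 × 10^6 / (0.18 × 3.3) = 5.539 × 10^6 m²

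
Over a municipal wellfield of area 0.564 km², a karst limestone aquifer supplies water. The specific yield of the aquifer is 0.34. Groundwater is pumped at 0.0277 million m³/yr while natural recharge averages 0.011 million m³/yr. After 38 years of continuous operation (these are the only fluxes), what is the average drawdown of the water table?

A = 0.564 km² = 5.64 × 10^5 m²
Net abstraction = 0.0277 − 0.011 = 0.0167 million m³/yr
Q_net = 0.0167 million m³/yr = 45.75 m³/d
t = 38 years = 13870 d
ΔV = Q × t = 45.75 m³/d × 13870 d = 6.346 × 10^5 m³
Δh = ΔV / (Sy × A) = 6.346 × 10^5 / (0.34 × 5.64 × 10^5) = 3.309 m

Δh ≈ 3.31 m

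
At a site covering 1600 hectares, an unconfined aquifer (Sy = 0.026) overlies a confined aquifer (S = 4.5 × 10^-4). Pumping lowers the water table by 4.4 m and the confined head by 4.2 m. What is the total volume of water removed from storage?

A = 1600 hectares = 1.6 × 10^7 m²
Unconfined: ΔV_u = Sy × A × Δh_u = 0.026 × 1.6 × 10^7 × 4.4 = 1.83 × 10^6 m³
Confined: ΔV_c = S × A × Δh_c = 4.5 × 10^-4 × 1.6 × 10^7 × 4.2 = 30240 m³
Total ΔV = 1.83 × 10^6 + 30240 = 1.861 × 10^6 m³

ΔV ≈ 1.86 × 10^6 m³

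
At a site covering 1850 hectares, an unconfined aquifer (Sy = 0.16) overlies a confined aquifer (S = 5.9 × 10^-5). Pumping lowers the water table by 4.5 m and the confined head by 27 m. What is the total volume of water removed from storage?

A = 1850 hectares = 1.85 × 10^7 m²
Unconfined: ΔV_u = Sy × A × Δh_u = 0.16 × 1.85 × 10^7 × 4.5 = 1.332 × 10^7 m³
Confined: ΔV_c = S × A × Δh_c = 5.9 × 10^-5 × 1.85 × 10^7 × 27 = 29470 m³
Total ΔV = 1.332 × 10^7 + 29470 = 1.335 × 10^7 m³

ΔV ≈ 1.33 × 10^7 m³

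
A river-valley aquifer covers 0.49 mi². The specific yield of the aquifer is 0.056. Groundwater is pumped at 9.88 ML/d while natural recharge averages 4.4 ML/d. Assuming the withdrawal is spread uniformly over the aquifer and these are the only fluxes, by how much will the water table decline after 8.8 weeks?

A = 0.49 mi² = 1.269 × 10^6 m²
Net abstraction = 9.88 − 4.4 = 5.48 ML/d
Q_net = 5.48 ML/d = 5480 m³/d
t = 8.8 weeks = 61.6 d
ΔV = Q × t = 5480 m³/d × 61.6 d = 3.376 × 10^5 m³
Δh = ΔV / (Sy × A) = 3.376 × 10^5 / (0.056 × 1.269 × 10^6) = 4.75 m

Δh ≈ 4.75 m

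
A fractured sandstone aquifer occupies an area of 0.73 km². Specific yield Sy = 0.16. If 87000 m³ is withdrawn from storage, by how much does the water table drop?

Δh ≈ 0.745 m

A = 0.73 km² = 7.3 × 10^5 m²
Δh = ΔV / (Sy × A) = 87000 m³ / (0.16 × 7.3 × 10^5 m²) = 0.7449 m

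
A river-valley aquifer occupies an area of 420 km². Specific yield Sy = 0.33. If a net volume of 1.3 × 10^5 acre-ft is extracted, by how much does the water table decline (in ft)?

Δh ≈ 3.8 ft

A = 420 km² = 4.2 × 10^8 m²
ΔV = 1.3 × 10^5 acre-ft = 1.604 × 10^8 m³
Δh = ΔV / (Sy × A) = 1.604 × 10^8 m³ / (0.33 × 4.2 × 10^8 m²) = 1.157 m
Δh = 1.157 m = 3.796 ft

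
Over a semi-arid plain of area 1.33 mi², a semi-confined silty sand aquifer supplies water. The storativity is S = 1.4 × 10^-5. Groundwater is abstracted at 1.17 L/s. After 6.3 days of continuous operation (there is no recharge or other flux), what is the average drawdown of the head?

A = 1.33 mi² = 3.445 × 10^6 m²
Q = 1.17 L/s = 101.1 m³/d
ΔV = Q × t = 101.1 m³/d × 6.3 d = 636.9 m³
Δh = ΔV / (S × A) = 636.9 / (1.4 × 10^-5 × 3.445 × 10^6) = 13.21 m

Δh ≈ 13.2 m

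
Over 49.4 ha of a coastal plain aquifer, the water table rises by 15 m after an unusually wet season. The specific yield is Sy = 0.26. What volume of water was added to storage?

ΔV ≈ 1.93 × 10^6 m³

A = 49.4 ha = 4.94 × 10^5 m²
ΔV = Sy × A × Δh = 0.26 × 4.94 × 10^5 m² × 15 m = 1.927 × 10^6 m³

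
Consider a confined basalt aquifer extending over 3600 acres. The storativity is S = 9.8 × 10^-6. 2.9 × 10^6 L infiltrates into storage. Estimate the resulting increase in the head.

A = 3600 acres = 1.457 × 10^7 m²
ΔV = 2.9 × 10^6 L = 2900 m³
Δh = ΔV / (S × A) = 2900 m³ / (9.8 × 10^-6 × 1.457 × 10^7 m²) = 20.31 m

Δh ≈ 20.3 m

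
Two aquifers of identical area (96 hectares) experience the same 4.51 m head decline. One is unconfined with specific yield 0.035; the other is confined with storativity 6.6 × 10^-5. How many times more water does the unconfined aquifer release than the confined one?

ΔV_u / ΔV_c ≈ 530

A = 96 hectares = 9.6 × 10^5 m²
Unconfined: ΔV_u = Sy × A × Δh = 0.035 × 9.6 × 10^5 × 4.51 = 1.515 × 10^5 m³
Confined: ΔV_c = S × A × Δh = 6.6 × 10^-5 × 9.6 × 10^5 × 4.51 = 285.8 m³
Ratio = ΔV_u / ΔV_c = Sy / S = 0.035 / 6.6 × 10^-5 = 530.3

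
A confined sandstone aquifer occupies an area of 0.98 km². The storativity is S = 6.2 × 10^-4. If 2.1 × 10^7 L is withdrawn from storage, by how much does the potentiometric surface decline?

Δh ≈ 34.6 m

A = 0.98 km² = 9.8 × 10^5 m²
ΔV = 2.1 × 10^7 L = 21000 m³
Δh = ΔV / (S × A) = 21000 m³ / (6.2 × 10^-4 × 9.8 × 10^5 m²) = 34.56 m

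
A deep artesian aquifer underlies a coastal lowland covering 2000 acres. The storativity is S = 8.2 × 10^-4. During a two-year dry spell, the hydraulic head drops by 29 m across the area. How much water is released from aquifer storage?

A = 2000 acres = 8.094 × 10^6 m²
ΔV = S × A × Δh = 8.2 × 10^-4 × 8.094 × 10^6 m² × 29 m = 1.925 × 10^5 m³

ΔV ≈ 1.92 × 10^5 m³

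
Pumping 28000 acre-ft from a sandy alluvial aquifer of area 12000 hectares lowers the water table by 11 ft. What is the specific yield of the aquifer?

Sy ≈ 0.086

A = 12000 hectares = 1.2 × 10^8 m²
Δh = 11 ft = 3.353 m
ΔV = 28000 acre-ft = 3.454 × 10^7 m³
Sy = ΔV / (A × Δh) = 3.454 × 10^7 m³ / (1.2 × 10^8 m² × 3.353 m) = 0.08584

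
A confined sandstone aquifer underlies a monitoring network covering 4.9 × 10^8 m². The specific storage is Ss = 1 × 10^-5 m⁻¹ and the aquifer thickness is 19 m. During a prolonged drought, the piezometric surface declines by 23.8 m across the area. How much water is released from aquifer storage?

ΔV ≈ 2.22 × 10^6 m³

S = Ss × b = 1 × 10^-5 m⁻¹ × 19 m = 1.9 × 10^-4
ΔV = S × A × Δh = 1.9 × 10^-4 × 4.9 × 10^8 m² × 23.8 m = 2.216 × 10^6 m³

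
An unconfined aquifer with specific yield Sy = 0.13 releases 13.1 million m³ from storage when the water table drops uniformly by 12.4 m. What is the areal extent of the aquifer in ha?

ΔV = 13.1 million m³ = 1.31 × 10^7 m³
A = ΔV / (Sy × Δh) = 1.31 × 10^7 / (0.13 × 12.4) = 8.127 × 10^6 m²
A = 8.127 × 10^6 m² = 812.7 ha

A ≈ 813 ha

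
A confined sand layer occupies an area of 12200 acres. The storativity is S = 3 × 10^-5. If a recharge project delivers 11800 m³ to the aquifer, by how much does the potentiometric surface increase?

A = 12200 acres = 4.937 × 10^7 m²
Δh = ΔV / (S × A) = 11800 m³ / (3 × 10^-5 × 4.937 × 10^7 m²) = 7.967 m

Δh ≈ 7.97 m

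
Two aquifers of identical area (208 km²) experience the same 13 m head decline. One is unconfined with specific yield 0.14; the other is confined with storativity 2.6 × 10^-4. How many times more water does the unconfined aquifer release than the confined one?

ΔV_u / ΔV_c ≈ 538

A = 208 km² = 2.08 × 10^8 m²
Unconfined: ΔV_u = Sy × A × Δh = 0.14 × 2.08 × 10^8 × 13 = 3.786 × 10^8 m³
Confined: ΔV_c = S × A × Δh = 2.6 × 10^-4 × 2.08 × 10^8 × 13 = 7.03 × 10^5 m³
Ratio = ΔV_u / ΔV_c = Sy / S = 0.14 / 2.6 × 10^-4 = 538.5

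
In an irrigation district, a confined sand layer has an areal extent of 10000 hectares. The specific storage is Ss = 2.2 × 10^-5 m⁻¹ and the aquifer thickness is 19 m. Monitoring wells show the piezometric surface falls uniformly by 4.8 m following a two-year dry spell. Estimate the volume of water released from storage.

ΔV ≈ 2.01 × 10^5 m³

S = Ss × b = 2.2 × 10^-5 m⁻¹ × 19 m = 4.18 × 10^-4
A = 10000 hectares = 1 × 10^8 m²
ΔV = S × A × Δh = 4.18 × 10^-4 × 1 × 10^8 m² × 4.8 m = 2.006 × 10^5 m³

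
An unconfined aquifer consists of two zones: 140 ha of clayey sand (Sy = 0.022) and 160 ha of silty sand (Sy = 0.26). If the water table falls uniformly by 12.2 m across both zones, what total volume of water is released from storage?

A₁ = 140 ha = 1.4 × 10^6 m²; A₂ = 160 ha = 1.6 × 10^6 m²
ΔV₁ = 0.022 × 1.4 × 10^6 × 12.2 = 3.758 × 10^5 m³
ΔV₂ = 0.26 × 1.6 × 10^6 × 12.2 = 5.075 × 10^6 m³
ΔV = ΔV₁ + ΔV₂ = 5.451 × 10^6 m³

ΔV ≈ 5.45 × 10^6 m³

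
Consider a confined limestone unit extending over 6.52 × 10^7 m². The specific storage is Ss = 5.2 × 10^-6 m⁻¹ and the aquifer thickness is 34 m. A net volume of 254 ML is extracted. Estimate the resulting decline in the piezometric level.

S = Ss × b = 5.2 × 10^-6 m⁻¹ × 34 m = 1.768 × 10^-4
ΔV = 254 ML = 2.54 × 10^5 m³
Δh = ΔV / (S × A) = 2.54 × 10^5 m³ / (1.768 × 10^-4 × 6.52 × 10^7 m²) = 22.03 m

Δh ≈ 22 m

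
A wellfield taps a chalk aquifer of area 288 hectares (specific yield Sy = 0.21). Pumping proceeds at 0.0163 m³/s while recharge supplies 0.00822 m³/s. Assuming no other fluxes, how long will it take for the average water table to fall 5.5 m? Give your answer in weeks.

t ≈ 681 weeks

A = 288 hectares = 2.88 × 10^6 m²
ΔV = Sy × A × Δh = 0.21 × 2.88 × 10^6 × 5.5 = 3.326 × 10^6 m³
Net withdrawal = 0.0163 − 0.00822 = 0.00808 m³/s = 698.1 m³/d
t = ΔV / Q = 3.326 × 10^6 m³ / 698.1 m³/d = 4765 d
t = 4765 d ≈ 680.7 weeks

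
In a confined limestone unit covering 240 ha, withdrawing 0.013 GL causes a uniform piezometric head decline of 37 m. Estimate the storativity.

A = 240 ha = 2.4 × 10^6 m²
ΔV = 0.013 GL = 13000 m³
S = ΔV / (A × Δh) = 13000 m³ / (2.4 × 10^6 m² × 37 m) = 1.464 × 10^-4

S ≈ 1.5 × 10^-4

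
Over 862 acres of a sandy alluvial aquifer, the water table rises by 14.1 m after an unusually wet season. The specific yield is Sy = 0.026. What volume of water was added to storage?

A = 862 acres = 3.488 × 10^6 m²
ΔV = Sy × A × Δh = 0.026 × 3.488 × 10^6 m² × 14.1 m = 1.279 × 10^6 m³

ΔV ≈ 1.28 × 10^6 m³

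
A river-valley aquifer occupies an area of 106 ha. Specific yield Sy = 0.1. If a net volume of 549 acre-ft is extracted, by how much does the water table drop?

Δh ≈ 6.39 m

A = 106 ha = 1.06 × 10^6 m²
ΔV = 549 acre-ft = 6.772 × 10^5 m³
Δh = ΔV / (Sy × A) = 6.772 × 10^5 m³ / (0.1 × 1.06 × 10^6 m²) = 6.389 m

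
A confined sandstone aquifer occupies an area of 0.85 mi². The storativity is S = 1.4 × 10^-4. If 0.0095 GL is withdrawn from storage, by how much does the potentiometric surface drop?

A = 0.85 mi² = 2.201 × 10^6 m²
ΔV = 0.0095 GL = 9500 m³
Δh = ΔV / (S × A) = 9500 m³ / (1.4 × 10^-4 × 2.201 × 10^6 m²) = 30.82 m

Δh ≈ 30.8 m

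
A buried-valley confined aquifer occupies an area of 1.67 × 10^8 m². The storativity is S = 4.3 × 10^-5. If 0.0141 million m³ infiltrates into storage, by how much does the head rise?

ΔV = 0.0141 million m³ = 14100 m³
Δh = ΔV / (S × A) = 14100 m³ / (4.3 × 10^-5 × 1.67 × 10^8 m²) = 1.964 m

Δh ≈ 1.96 m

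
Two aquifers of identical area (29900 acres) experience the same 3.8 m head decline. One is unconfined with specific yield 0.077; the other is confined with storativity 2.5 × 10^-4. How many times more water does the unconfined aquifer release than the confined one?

A = 29900 acres = 1.21 × 10^8 m²
Unconfined: ΔV_u = Sy × A × Δh = 0.077 × 1.21 × 10^8 × 3.8 = 3.54 × 10^7 m³
Confined: ΔV_c = S × A × Δh = 2.5 × 10^-4 × 1.21 × 10^8 × 3.8 = 1.15 × 10^5 m³
Ratio = ΔV_u / ΔV_c = Sy / S = 0.077 / 2.5 × 10^-4 = 308

ΔV_u / ΔV_c ≈ 308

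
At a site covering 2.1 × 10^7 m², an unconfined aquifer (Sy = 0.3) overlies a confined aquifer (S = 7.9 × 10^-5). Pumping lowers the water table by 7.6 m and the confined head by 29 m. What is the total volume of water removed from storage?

ΔV ≈ 4.79 × 10^7 m³

Unconfined: ΔV_u = Sy × A × Δh_u = 0.3 × 2.1 × 10^7 × 7.6 = 4.788 × 10^7 m³
Confined: ΔV_c = S × A × Δh_c = 7.9 × 10^-5 × 2.1 × 10^7 × 29 = 48110 m³
Total ΔV = 4.788 × 10^7 + 48110 = 4.793 × 10^7 m³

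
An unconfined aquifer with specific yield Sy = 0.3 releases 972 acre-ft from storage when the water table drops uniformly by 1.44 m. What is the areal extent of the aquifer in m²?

ΔV = 972 acre-ft = 1.199 × 10^6 m³
A = ΔV / (Sy × Δh) = 1.199 × 10^6 / (0.3 × 1.44) = 2.775 × 10^6 m²

A ≈ 2.78 × 10^6 m²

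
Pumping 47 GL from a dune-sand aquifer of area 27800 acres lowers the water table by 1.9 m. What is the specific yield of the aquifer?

A = 27800 acres = 1.125 × 10^8 m²
ΔV = 47 GL = 4.7 × 10^7 m³
Sy = ΔV / (A × Δh) = 4.7 × 10^7 m³ / (1.125 × 10^8 m² × 1.9 m) = 0.2199

Sy ≈ 0.22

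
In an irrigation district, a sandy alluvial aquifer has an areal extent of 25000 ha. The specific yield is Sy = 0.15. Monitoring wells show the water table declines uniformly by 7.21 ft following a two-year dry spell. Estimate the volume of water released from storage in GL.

ΔV ≈ 82.4 GL

A = 25000 ha = 2.5 × 10^8 m²
Δh = 7.21 ft = 2.198 m
ΔV = Sy × A × Δh = 0.15 × 2.5 × 10^8 m² × 2.198 m = 8.241 × 10^7 m³
ΔV = 8.241 × 10^7 m³ = 82.41 GL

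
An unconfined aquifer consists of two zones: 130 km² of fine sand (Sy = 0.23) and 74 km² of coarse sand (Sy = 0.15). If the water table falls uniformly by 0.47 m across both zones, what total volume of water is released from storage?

A₁ = 130 km² = 1.3 × 10^8 m²; A₂ = 74 km² = 7.4 × 10^7 m²
ΔV₁ = 0.23 × 1.3 × 10^8 × 0.47 = 1.405 × 10^7 m³
ΔV₂ = 0.15 × 7.4 × 10^7 × 0.47 = 5.217 × 10^6 m³
ΔV = ΔV₁ + ΔV₂ = 1.927 × 10^7 m³

ΔV ≈ 1.93 × 10^7 m³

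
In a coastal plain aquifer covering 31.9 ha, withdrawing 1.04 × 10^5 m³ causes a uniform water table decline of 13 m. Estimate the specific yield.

A = 31.9 ha = 3.19 × 10^5 m²
Sy = ΔV / (A × Δh) = 1.04 × 10^5 m³ / (3.19 × 10^5 m² × 13 m) = 0.02508

Sy ≈ 0.025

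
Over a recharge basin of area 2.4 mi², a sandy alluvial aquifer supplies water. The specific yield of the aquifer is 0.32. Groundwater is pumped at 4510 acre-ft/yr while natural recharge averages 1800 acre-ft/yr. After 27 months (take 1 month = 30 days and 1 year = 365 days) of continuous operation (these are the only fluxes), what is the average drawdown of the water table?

A = 2.4 mi² = 6.216 × 10^6 m²
Net abstraction = 4510 − 1800 = 2710 acre-ft/yr
Q_net = 2710 acre-ft/yr = 9158 m³/d
t = 27 months = 810 d
ΔV = Q × t = 9158 m³/d × 810 d = 7.418 × 10^6 m³
Δh = ΔV / (Sy × A) = 7.418 × 10^6 / (0.32 × 6.216 × 10^6) = 3.729 m

Δh ≈ 3.73 m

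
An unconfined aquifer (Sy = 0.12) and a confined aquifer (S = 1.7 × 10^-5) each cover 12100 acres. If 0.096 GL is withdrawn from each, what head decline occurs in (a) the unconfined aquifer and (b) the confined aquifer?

Δh_u ≈ 0.0163 m; Δh_c ≈ 115 m

A = 12100 acres = 4.897 × 10^7 m²
ΔV = 0.096 GL = 96000 m³
Unconfined: Δh_u = ΔV/(Sy·A) = 96000/(0.12 × 4.897 × 10^7) = 0.01634 m
Confined: Δh_c = ΔV/(S·A) = 96000/(1.7 × 10^-5 × 4.897 × 10^7) = 115.3 m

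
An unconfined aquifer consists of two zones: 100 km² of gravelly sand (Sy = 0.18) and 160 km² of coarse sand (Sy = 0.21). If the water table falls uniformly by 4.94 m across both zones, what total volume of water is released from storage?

ΔV ≈ 2.55 × 10^8 m³

A₁ = 100 km² = 1 × 10^8 m²; A₂ = 160 km² = 1.6 × 10^8 m²
ΔV₁ = 0.18 × 1 × 10^8 × 4.94 = 8.892 × 10^7 m³
ΔV₂ = 0.21 × 1.6 × 10^8 × 4.94 = 1.66 × 10^8 m³
ΔV = ΔV₁ + ΔV₂ = 2.549 × 10^8 m³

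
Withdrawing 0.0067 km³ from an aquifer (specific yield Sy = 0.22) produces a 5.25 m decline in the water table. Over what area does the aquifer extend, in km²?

A ≈ 5.8 km²

ΔV = 0.0067 km³ = 6.7 × 10^6 m³
A = ΔV / (Sy × Δh) = 6.7 × 10^6 / (0.22 × 5.25) = 5.801 × 10^6 m²
A = 5.801 × 10^6 m² = 5.801 km²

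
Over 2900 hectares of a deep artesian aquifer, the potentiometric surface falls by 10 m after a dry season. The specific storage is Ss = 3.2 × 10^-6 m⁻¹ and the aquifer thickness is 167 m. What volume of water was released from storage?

S = Ss × b = 3.2 × 10^-6 m⁻¹ × 167 m = 5.344 × 10^-4
A = 2900 hectares = 2.9 × 10^7 m²
ΔV = S × A × Δh = 5.344 × 10^-4 × 2.9 × 10^7 m² × 10 m = 1.55 × 10^5 m³

ΔV ≈ 1.55 × 10^5 m³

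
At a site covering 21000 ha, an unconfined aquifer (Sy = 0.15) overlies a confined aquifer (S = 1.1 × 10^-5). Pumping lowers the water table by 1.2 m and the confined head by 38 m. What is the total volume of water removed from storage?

A = 21000 ha = 2.1 × 10^8 m²
Unconfined: ΔV_u = Sy × A × Δh_u = 0.15 × 2.1 × 10^8 × 1.2 = 3.78 × 10^7 m³
Confined: ΔV_c = S × A × Δh_c = 1.1 × 10^-5 × 2.1 × 10^8 × 38 = 87780 m³
Total ΔV = 3.78 × 10^7 + 87780 = 3.789 × 10^7 m³

ΔV ≈ 3.79 × 10^7 m³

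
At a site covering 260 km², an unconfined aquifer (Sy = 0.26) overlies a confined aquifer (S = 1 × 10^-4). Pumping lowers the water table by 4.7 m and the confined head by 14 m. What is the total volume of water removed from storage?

A = 260 km² = 2.6 × 10^8 m²
Unconfined: ΔV_u = Sy × A × Δh_u = 0.26 × 2.6 × 10^8 × 4.7 = 3.177 × 10^8 m³
Confined: ΔV_c = S × A × Δh_c = 1 × 10^-4 × 2.6 × 10^8 × 14 = 3.64 × 10^5 m³
Total ΔV = 3.177 × 10^8 + 3.64 × 10^5 = 3.181 × 10^8 m³

ΔV ≈ 3.18 × 10^8 m³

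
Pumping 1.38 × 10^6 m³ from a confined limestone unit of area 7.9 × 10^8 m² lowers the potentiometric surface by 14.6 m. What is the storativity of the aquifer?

S = ΔV / (A × Δh) = 1.38 × 10^6 m³ / (7.9 × 10^8 m² × 14.6 m) = 1.196 × 10^-4

S ≈ 1.2 × 10^-4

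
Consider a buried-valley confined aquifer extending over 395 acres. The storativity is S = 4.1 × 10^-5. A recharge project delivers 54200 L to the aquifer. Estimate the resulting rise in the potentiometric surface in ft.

A = 395 acres = 1.599 × 10^6 m²
ΔV = 54200 L = 54.2 m³
Δh = ΔV / (S × A) = 54.2 m³ / (4.1 × 10^-5 × 1.599 × 10^6 m²) = 0.827 m
Δh = 0.827 m = 2.713 ft

Δh ≈ 2.71 ft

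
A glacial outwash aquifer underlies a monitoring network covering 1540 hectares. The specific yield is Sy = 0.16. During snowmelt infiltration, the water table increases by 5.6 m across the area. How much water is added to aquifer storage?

A = 1540 hectares = 1.54 × 10^7 m²
ΔV = Sy × A × Δh = 0.16 × 1.54 × 10^7 m² × 5.6 m = 1.38 × 10^7 m³

ΔV ≈ 1.38 × 10^7 m³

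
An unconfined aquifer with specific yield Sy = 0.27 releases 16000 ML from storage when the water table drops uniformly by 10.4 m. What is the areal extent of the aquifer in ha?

A ≈ 570 ha

ΔV = 16000 ML = 1.6 × 10^7 m³
A = ΔV / (Sy × Δh) = 1.6 × 10^7 / (0.27 × 10.4) = 5.698 × 10^6 m²
A = 5.698 × 10^6 m² = 569.8 ha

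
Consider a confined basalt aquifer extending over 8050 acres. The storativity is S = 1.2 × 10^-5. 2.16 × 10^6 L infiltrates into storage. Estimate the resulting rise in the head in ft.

Δh ≈ 18.1 ft

A = 8050 acres = 3.258 × 10^7 m²
ΔV = 2.16 × 10^6 L = 2160 m³
Δh = ΔV / (S × A) = 2160 m³ / (1.2 × 10^-5 × 3.258 × 10^7 m²) = 5.525 m
Δh = 5.525 m = 18.13 ft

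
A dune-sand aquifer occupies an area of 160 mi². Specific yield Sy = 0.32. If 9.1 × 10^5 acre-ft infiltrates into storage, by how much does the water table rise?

Δh ≈ 8.46 m

A = 160 mi² = 4.144 × 10^8 m²
ΔV = 9.1 × 10^5 acre-ft = 1.122 × 10^9 m³
Δh = ΔV / (Sy × A) = 1.122 × 10^9 m³ / (0.32 × 4.144 × 10^8 m²) = 8.465 m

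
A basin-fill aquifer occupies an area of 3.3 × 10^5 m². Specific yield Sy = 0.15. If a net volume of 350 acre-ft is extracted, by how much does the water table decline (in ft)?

Δh ≈ 28.6 ft

ΔV = 350 acre-ft = 4.317 × 10^5 m³
Δh = ΔV / (Sy × A) = 4.317 × 10^5 m³ / (0.15 × 3.3 × 10^5 m²) = 8.722 m
Δh = 8.722 m = 28.61 ft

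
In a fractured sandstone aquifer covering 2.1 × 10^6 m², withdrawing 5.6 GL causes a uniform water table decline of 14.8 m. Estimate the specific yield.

ΔV = 5.6 GL = 5.6 × 10^6 m³
Sy = ΔV / (A × Δh) = 5.6 × 10^6 m³ / (2.1 × 10^6 m² × 14.8 m) = 0.1802

Sy ≈ 0.18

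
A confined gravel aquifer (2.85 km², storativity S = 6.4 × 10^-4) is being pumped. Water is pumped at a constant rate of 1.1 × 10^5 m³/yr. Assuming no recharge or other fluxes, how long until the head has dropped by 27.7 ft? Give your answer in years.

A = 2.85 km² = 2.85 × 10^6 m²
Δh = 27.7 ft = 8.443 m
ΔV = S × A × Δh = 6.4 × 10^-4 × 2.85 × 10^6 × 8.443 = 15400 m³
Q = 1.1 × 10^5 m³/yr = 301.4 m³/d
t = ΔV / Q = 15400 m³ / 301.4 m³/d = 51.1 d
t = 51.1 d ≈ 0.14 years

t ≈ 0.14 years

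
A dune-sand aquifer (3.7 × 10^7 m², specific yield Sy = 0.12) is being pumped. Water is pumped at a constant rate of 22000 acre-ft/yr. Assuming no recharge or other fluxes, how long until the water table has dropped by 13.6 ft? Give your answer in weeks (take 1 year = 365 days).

Δh = 13.6 ft = 4.145 m
ΔV = Sy × A × Δh = 0.12 × 3.7 × 10^7 × 4.145 = 1.841 × 10^7 m³
Q = 22000 acre-ft/yr = 74350 m³/d
t = ΔV / Q = 1.841 × 10^7 m³ / 74350 m³/d = 247.6 d
t = 247.6 d ≈ 35.37 weeks

t ≈ 35.4 weeks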